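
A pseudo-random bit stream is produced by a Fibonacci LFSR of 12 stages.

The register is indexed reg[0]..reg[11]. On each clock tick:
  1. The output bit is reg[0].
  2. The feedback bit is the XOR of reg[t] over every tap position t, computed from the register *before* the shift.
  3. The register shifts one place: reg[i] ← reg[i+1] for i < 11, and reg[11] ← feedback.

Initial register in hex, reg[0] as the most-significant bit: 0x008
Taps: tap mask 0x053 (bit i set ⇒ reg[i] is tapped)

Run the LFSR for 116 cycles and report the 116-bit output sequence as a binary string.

k : reg_k → out_k, fb_k
0: 000000001000 → 0, fb=0
1: 000000010000 → 0, fb=0
2: 000000100000 → 0, fb=1
3: 000001000001 → 0, fb=0
4: 000010000010 → 0, fb=1
5: 000100000101 → 0, fb=0
6: 001000001010 → 0, fb=0
7: 010000010100 → 0, fb=1
8: 100000101001 → 1, fb=0
9: 000001010010 → 0, fb=0
10: 000010100100 → 0, fb=0
11: 000101001000 → 0, fb=0
12: 001010010000 → 0, fb=1
13: 010100100001 → 0, fb=0
14: 101001000010 → 1, fb=1
15: 010010000101 → 0, fb=0
16: 100100001010 → 1, fb=1
17: 001000010101 → 0, fb=0
18: 010000101010 → 0, fb=0
19: 100001010100 → 1, fb=1
20: 000010101001 → 0, fb=0
21: 000101010010 → 0, fb=0
22: 001010100100 → 0, fb=0
23: 010101001000 → 0, fb=1
24: 101010010001 → 1, fb=0
25: 010100100010 → 0, fb=0
26: 101001000100 → 1, fb=1
27: 010010001001 → 0, fb=0
28: 100100010010 → 1, fb=1
29: 001000100101 → 0, fb=1
30: 010001001011 → 0, fb=1
31: 100010010111 → 1, fb=0
32: 000100101110 → 0, fb=1
33: 001001011101 → 0, fb=0
34: 010010111010 → 0, fb=1
35: 100101110101 → 1, fb=0
36: 001011101010 → 0, fb=0
37: 010111010100 → 0, fb=0
38: 101110101000 → 1, fb=1
39: 011101010001 → 0, fb=1
40: 111010100011 → 1, fb=0
41: 110101000110 → 1, fb=0
42: 101010001100 → 1, fb=0
43: 010100011000 → 0, fb=1
44: 101000110001 → 1, fb=0
45: 010001100010 → 0, fb=0
46: 100011000100 → 1, fb=0
47: 000110001000 → 0, fb=1
48: 001100010001 → 0, fb=0
49: 011000100010 → 0, fb=0
50: 110001000100 → 1, fb=0
51: 100010001000 → 1, fb=0
52: 000100010000 → 0, fb=0
53: 001000100000 → 0, fb=1
54: 010001000001 → 0, fb=1
55: 100010000011 → 1, fb=0
56: 000100000110 → 0, fb=0
57: 001000001100 → 0, fb=0
58: 010000011000 → 0, fb=1
59: 100000110001 → 1, fb=0
60: 000001100010 → 0, fb=1
61: 000011000101 → 0, fb=1
62: 000110001011 → 0, fb=1
63: 001100010111 → 0, fb=0
64: 011000101110 → 0, fb=0
65: 110001011100 → 1, fb=0
66: 100010111000 → 1, fb=1
67: 000101110001 → 0, fb=1
68: 001011100011 → 0, fb=0
69: 010111000110 → 0, fb=0
70: 101110001100 → 1, fb=0
71: 011100011000 → 0, fb=1
72: 111000110001 → 1, fb=1
73: 110001100011 → 1, fb=1
74: 100011000111 → 1, fb=0
75: 000110001110 → 0, fb=1
76: 001100011101 → 0, fb=0
77: 011000111010 → 0, fb=0
78: 110001110100 → 1, fb=1
79: 100011101001 → 1, fb=1
80: 000111010011 → 0, fb=1
81: 001110100111 → 0, fb=0
82: 011101001110 → 0, fb=1
83: 111010011101 → 1, fb=1
84: 110100111011 → 1, fb=1
85: 101001110111 → 1, fb=0
86: 010011101110 → 0, fb=1
87: 100111011101 → 1, fb=0
88: 001110111010 → 0, fb=0
89: 011101110100 → 0, fb=0
90: 111011101000 → 1, fb=0
91: 110111010000 → 1, fb=1
92: 101110100001 → 1, fb=1
93: 011101000011 → 0, fb=1
94: 111010000111 → 1, fb=1
95: 110100001111 → 1, fb=0
96: 101000011110 → 1, fb=1
97: 010000111101 → 0, fb=0
98: 100001111010 → 1, fb=0
99: 000011110100 → 0, fb=0
100: 000111101000 → 0, fb=0
101: 001111010000 → 0, fb=1
102: 011110100001 → 0, fb=1
103: 111101000011 → 1, fb=0
104: 111010000110 → 1, fb=1
105: 110100001101 → 1, fb=0
106: 101000011010 → 1, fb=1
107: 010000110101 → 0, fb=0
108: 100001101010 → 1, fb=0
109: 000011010100 → 0, fb=1
110: 000110101001 → 0, fb=0
111: 001101010010 → 0, fb=0
112: 011010100100 → 0, fb=1
113: 110101001001 → 1, fb=0
114: 101010010010 → 1, fb=0
115: 010100100100 → 0, fb=0

00000000100000101001000010101001000100101110101000110001000100000110001011100011000111010011101110100001111010000110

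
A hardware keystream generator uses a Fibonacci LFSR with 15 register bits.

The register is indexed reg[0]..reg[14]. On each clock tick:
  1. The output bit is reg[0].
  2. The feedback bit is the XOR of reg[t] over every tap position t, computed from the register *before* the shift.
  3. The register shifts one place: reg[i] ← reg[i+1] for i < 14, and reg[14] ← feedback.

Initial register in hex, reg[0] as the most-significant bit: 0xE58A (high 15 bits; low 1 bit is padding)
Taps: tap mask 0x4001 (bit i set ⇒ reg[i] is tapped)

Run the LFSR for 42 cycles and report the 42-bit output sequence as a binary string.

111001011000101010001101111001100001001010

k : reg_k → out_k, fb_k
0: 111001011000101 → 1, fb=0
1: 110010110001010 → 1, fb=1
2: 100101100010101 → 1, fb=0
3: 001011000101010 → 0, fb=0
4: 010110001010100 → 0, fb=0
5: 101100010101000 → 1, fb=1
6: 011000101010001 → 0, fb=1
7: 110001010100011 → 1, fb=0
8: 100010101000110 → 1, fb=1
9: 000101010001101 → 0, fb=1
10: 001010100011011 → 0, fb=1
11: 010101000110111 → 0, fb=1
12: 101010001101111 → 1, fb=0
13: 010100011011110 → 0, fb=0
14: 101000110111100 → 1, fb=1
15: 010001101111001 → 0, fb=1
16: 100011011110011 → 1, fb=0
17: 000110111100110 → 0, fb=0
18: 001101111001100 → 0, fb=0
19: 011011110011000 → 0, fb=0
20: 110111100110000 → 1, fb=1
21: 101111001100001 → 1, fb=0
22: 011110011000010 → 0, fb=0
23: 111100110000100 → 1, fb=1
24: 111001100001001 → 1, fb=0
25: 110011000010010 → 1, fb=1
26: 100110000100101 → 1, fb=0
27: 001100001001010 → 0, fb=0
28: 011000010010100 → 0, fb=0
29: 110000100101000 → 1, fb=1
30: 100001001010001 → 1, fb=0
31: 000010010100010 → 0, fb=0
32: 000100101000100 → 0, fb=0
33: 001001010001000 → 0, fb=0
34: 010010100010000 → 0, fb=0
35: 100101000100000 → 1, fb=1
36: 001010001000001 → 0, fb=1
37: 010100010000011 → 0, fb=1
38: 101000100000111 → 1, fb=0
39: 010001000001110 → 0, fb=0
40: 100010000011100 → 1, fb=1
41: 000100000111001 → 0, fb=1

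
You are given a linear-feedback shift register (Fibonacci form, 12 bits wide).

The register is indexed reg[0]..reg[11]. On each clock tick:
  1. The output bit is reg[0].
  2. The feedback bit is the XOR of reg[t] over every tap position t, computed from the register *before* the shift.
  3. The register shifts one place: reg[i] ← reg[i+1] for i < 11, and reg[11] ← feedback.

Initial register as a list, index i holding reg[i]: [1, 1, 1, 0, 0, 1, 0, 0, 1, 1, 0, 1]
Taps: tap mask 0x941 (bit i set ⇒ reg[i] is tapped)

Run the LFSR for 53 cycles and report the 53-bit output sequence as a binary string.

tick  register→output (feedback)
  0  111001001101→1 (1)
  1  110010011011→1 (1)
  2  100100110111→1 (1)
  3  001001101111→0 (1)
  4  010011011111→0 (0)
  5  100110111110→1 (1)
  6  001101111101→0 (1)
  7  011011111011→0 (1)
  8  110111110111→1 (1)
  9  101111101111→1 (0)
 10  011111011110→0 (1)
 11  111110111101→1 (0)
 12  111101111010→1 (1)
 13  111011110101→1 (1)
 14  110111101011→1 (0)
 15  101111010110→1 (1)
 16  011110101101→0 (1)
 17  111101011011→1 (1)
 18  111010110111→1 (1)
 19  110101101111→1 (0)
 20  101011011110→1 (0)
 21  010110111100→0 (0)
 22  101101111000→1 (1)
 23  011011110001→0 (0)
 24  110111100010→1 (0)
 25  101111000100→1 (1)
 26  011110001001→0 (0)
 27  111100010010→1 (1)
 28  111000100101→1 (1)
 29  110001001011→1 (1)
 30  100010010111→1 (0)
 31  000100101110→0 (0)
 32  001001011100→0 (1)
 33  010010111001→0 (1)
 34  100101110011→1 (1)
 35  001011100111→0 (0)
 36  010111001110→0 (1)
 37  101110011101→1 (1)
 38  011100111011→0 (1)
 39  111001110111→1 (1)
 40  110011101111→1 (0)
 41  100111011110→1 (0)
 42  001110111100→0 (0)
 43  011101111000→0 (0)
 44  111011110000→1 (0)
 45  110111100000→1 (0)
 46  101111000000→1 (1)
 47  011110000001→0 (1)
 48  111100000011→1 (0)
 49  111000000110→1 (1)
 50  110000001101→1 (1)
 51  100000011011→1 (1)
 52  000000110111→0 (0)

11100100110111110111101011011110001001011100111011110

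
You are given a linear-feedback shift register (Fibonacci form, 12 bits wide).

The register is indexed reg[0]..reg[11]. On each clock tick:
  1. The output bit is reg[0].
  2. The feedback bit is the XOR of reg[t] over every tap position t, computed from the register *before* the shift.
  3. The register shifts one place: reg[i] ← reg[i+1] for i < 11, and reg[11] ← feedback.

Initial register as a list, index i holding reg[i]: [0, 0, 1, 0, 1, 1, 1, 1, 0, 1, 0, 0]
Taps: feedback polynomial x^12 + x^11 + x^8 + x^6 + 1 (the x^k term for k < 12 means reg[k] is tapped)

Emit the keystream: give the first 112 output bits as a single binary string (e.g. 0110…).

step | reg (before) | out | fb
   0 | 001011110100 | 0 | 1
   1 | 010111101001 | 0 | 1
   2 | 101111010011 | 1 | 0
   3 | 011110100110 | 0 | 1
   4 | 111101001101 | 1 | 1
   5 | 111010011011 | 1 | 1
   6 | 110100110111 | 1 | 1
   7 | 101001101111 | 1 | 0
   8 | 010011011110 | 0 | 1
   9 | 100110111101 | 1 | 0
  10 | 001101111010 | 0 | 0
  11 | 011011110100 | 0 | 1
  12 | 110111101001 | 1 | 0
  13 | 101111010010 | 1 | 1
  14 | 011110100101 | 0 | 0
  15 | 111101001010 | 1 | 0
  16 | 111010010100 | 1 | 1
  17 | 110100101001 | 1 | 0
  18 | 101001010010 | 1 | 1
  19 | 010010100101 | 0 | 0
  20 | 100101001010 | 1 | 0
  21 | 001010010100 | 0 | 0
  22 | 010100101000 | 0 | 0
  23 | 101001010000 | 1 | 1
  24 | 010010100001 | 0 | 0
  25 | 100101000010 | 1 | 1
  26 | 001010000101 | 0 | 1
  27 | 010100001011 | 0 | 0
  28 | 101000010110 | 1 | 1
  29 | 010000101101 | 0 | 1
  30 | 100001011011 | 1 | 1
  31 | 000010110111 | 0 | 0
  32 | 000101101110 | 0 | 0
  33 | 001011011100 | 0 | 1
  34 | 010110111001 | 0 | 1
  35 | 101101110011 | 1 | 1
  36 | 011011100111 | 0 | 0
  37 | 110111001110 | 1 | 0
  38 | 101110011100 | 1 | 0
  39 | 011100111000 | 0 | 0
  40 | 111001110000 | 1 | 0
  41 | 110011100000 | 1 | 0
  42 | 100111000000 | 1 | 1
  43 | 001110000001 | 0 | 1
  44 | 011100000011 | 0 | 1
  45 | 111000000111 | 1 | 0
  46 | 110000001110 | 1 | 0
  47 | 100000011100 | 1 | 0
  48 | 000000111000 | 0 | 0
  49 | 000001110000 | 0 | 1
  50 | 000011100001 | 0 | 0
  51 | 000111000010 | 0 | 0
  52 | 001110000100 | 0 | 0
  53 | 011100001000 | 0 | 1
  54 | 111000010001 | 1 | 0
  55 | 110000100010 | 1 | 0
  56 | 100001000100 | 1 | 1
  57 | 000010001001 | 0 | 0
  58 | 000100010010 | 0 | 0
  59 | 001000100100 | 0 | 1
  60 | 010001001001 | 0 | 0
  61 | 100010010010 | 1 | 1
  62 | 000100100101 | 0 | 0
  63 | 001001001010 | 0 | 1
  64 | 010010010101 | 0 | 1
  65 | 100100101011 | 1 | 0
  66 | 001001010110 | 0 | 0
  67 | 010010101100 | 0 | 0
  68 | 100101011000 | 1 | 0
  69 | 001010110000 | 0 | 1
  70 | 010101100001 | 0 | 0
  71 | 101011000010 | 1 | 1
  72 | 010110000101 | 0 | 1
  73 | 101100001011 | 1 | 1
  74 | 011000010111 | 0 | 1
  75 | 110000101111 | 1 | 0
  76 | 100001011110 | 1 | 0
  77 | 000010111100 | 0 | 0
  78 | 000101111000 | 0 | 0
  79 | 001011110000 | 0 | 1
  80 | 010111100001 | 0 | 0
  81 | 101111000010 | 1 | 1
  82 | 011110000101 | 0 | 1
  83 | 111100001011 | 1 | 1
  84 | 111000010111 | 1 | 0
  85 | 110000101110 | 1 | 1
  86 | 100001011101 | 1 | 1
  87 | 000010111011 | 0 | 1
  88 | 000101110111 | 0 | 0
  89 | 001011101110 | 0 | 0
  90 | 010111011100 | 0 | 1
  91 | 101110111001 | 1 | 0
  92 | 011101110010 | 0 | 1
  93 | 111011100101 | 1 | 1
  94 | 110111001011 | 1 | 1
  95 | 101110010111 | 1 | 0
  96 | 011100101110 | 0 | 0
  97 | 111001011100 | 1 | 0
  98 | 110010111000 | 1 | 1
  99 | 100101110001 | 1 | 1
 100 | 001011100011 | 0 | 0
 101 | 010111000110 | 0 | 0
 102 | 101110001100 | 1 | 0
 103 | 011100011000 | 0 | 1
 104 | 111000110001 | 1 | 1
 105 | 110001100011 | 1 | 1
 106 | 100011000111 | 1 | 0
 107 | 000110001110 | 0 | 1
 108 | 001100011101 | 0 | 0
 109 | 011000111010 | 0 | 0
 110 | 110001110100 | 1 | 0
 111 | 100011101000 | 1 | 1

0010111101001101111010010100101000010110111001110000001110000100010010010101100001011110000101110111001011100011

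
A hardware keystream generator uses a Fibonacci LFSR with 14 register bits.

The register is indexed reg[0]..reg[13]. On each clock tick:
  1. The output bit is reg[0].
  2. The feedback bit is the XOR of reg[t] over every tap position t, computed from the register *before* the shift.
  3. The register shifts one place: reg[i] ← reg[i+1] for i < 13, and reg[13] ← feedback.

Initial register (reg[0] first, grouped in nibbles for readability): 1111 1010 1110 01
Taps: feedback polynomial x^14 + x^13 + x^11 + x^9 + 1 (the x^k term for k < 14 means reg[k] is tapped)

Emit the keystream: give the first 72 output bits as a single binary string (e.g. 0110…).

111110101110011111001000100011001001100101100110111101110111010010110100

tick  register→output (feedback)
  0  11111010111001→1 (1)
  1  11110101110011→1 (1)
  2  11101011100111→1 (1)
  3  11010111001111→1 (1)
  4  10101110011111→1 (0)
  5  01011100111110→0 (0)
  6  10111001111100→1 (1)
  7  01110011111001→0 (0)
  8  11100111110010→1 (0)
  9  11001111100100→1 (0)
 10  10011111001000→1 (1)
 11  00111110010001→0 (0)
 12  01111100100010→0 (0)
 13  11111001000100→1 (0)
 14  11110010001000→1 (1)
 15  11100100010001→1 (1)
 16  11001000100011→1 (0)
 17  10010001000110→1 (0)
 18  00100010001100→0 (1)
 19  01000100011001→0 (0)
 20  10001000110010→1 (0)
 21  00010001100100→0 (1)
 22  00100011001001→0 (1)
 23  01000110010011→0 (0)
 24  10001100100110→1 (0)
 25  00011001001100→0 (1)
 26  00110010011001→0 (0)
 27  01100100110010→0 (1)
 28  11001001100101→1 (1)
 29  10010011001011→1 (0)
 30  00100110010110→0 (0)
 31  01001100101100→0 (1)
 32  10011001011001→1 (1)
 33  00110010110011→0 (0)
 34  01100101100110→0 (1)
 35  11001011001101→1 (1)
 36  10010110011011→1 (1)
 37  00101100110111→0 (1)
 38  01011001101111→0 (0)
 39  10110011011110→1 (1)
 40  01100110111101→0 (1)
 41  11001101111011→1 (1)
 42  10011011110111→1 (0)
 43  00110111101110→0 (1)
 44  01101111011101→0 (1)
 45  11011110111011→1 (1)
 46  10111101110111→1 (0)
 47  01111011101110→0 (1)
 48  11110111011101→1 (0)
 49  11101110111010→1 (0)
 50  11011101110100→1 (1)
 51  10111011101001→1 (0)
 52  01110111010010→0 (1)
 53  11101110100101→1 (1)
 54  11011101001011→1 (0)
 55  10111010010110→1 (1)
 56  01110100101101→0 (0)
 57  11101001011010→1 (0)
 58  11010010110100→1 (1)
 59  10100101101001→1 (0)
 60  01001011010010→0 (1)
 61  10010110100101→1 (1)
 62  00101101001011→0 (1)
 63  01011010010111→0 (1)
 64  10110100101111→1 (1)
 65  01101001011111→0 (1)
 66  11010010111111→1 (0)
 67  10100101111110→1 (1)
 68  01001011111101→0 (1)
 69  10010111111011→1 (1)
 70  00101111110111→0 (1)
 71  01011111101111→0 (0)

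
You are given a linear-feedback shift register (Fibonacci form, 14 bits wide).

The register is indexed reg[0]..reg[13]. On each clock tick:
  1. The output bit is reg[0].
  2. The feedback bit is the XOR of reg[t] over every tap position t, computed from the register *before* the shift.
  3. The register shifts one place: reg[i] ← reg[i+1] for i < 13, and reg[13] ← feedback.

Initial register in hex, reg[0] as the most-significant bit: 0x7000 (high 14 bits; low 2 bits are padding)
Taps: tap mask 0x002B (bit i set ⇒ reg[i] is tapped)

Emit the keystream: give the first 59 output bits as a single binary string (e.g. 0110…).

01110000000000000100000000101011000100010001111001100000011

tick  register→output (feedback)
  0  01110000000000→0 (0)
  1  11100000000000→1 (0)
  2  11000000000000→1 (0)
  3  10000000000000→1 (1)
  4  00000000000001→0 (0)
  5  00000000000010→0 (0)
  6  00000000000100→0 (0)
  7  00000000001000→0 (0)
  8  00000000010000→0 (0)
  9  00000000100000→0 (0)
 10  00000001000000→0 (0)
 11  00000010000000→0 (0)
 12  00000100000000→0 (1)
 13  00001000000001→0 (0)
 14  00010000000010→0 (1)
 15  00100000000101→0 (0)
 16  01000000001010→0 (1)
 17  10000000010101→1 (1)
 18  00000000101011→0 (0)
 19  00000001010110→0 (0)
 20  00000010101100→0 (0)
 21  00000101011000→0 (1)
 22  00001010110001→0 (0)
 23  00010101100010→0 (0)
 24  00101011000100→0 (0)
 25  01010110001000→0 (1)
 26  10101100010001→1 (0)
 27  01011000100010→0 (0)
 28  10110001000100→1 (0)
 29  01100010001000→0 (1)
 30  11000100010001→1 (1)
 31  10001000100011→1 (1)
 32  00010001000111→0 (1)
 33  00100010001111→0 (0)
 34  01000100011110→0 (0)
 35  10001000111100→1 (1)
 36  00010001111001→0 (1)
 37  00100011110011→0 (0)
 38  01000111100110→0 (0)
 39  10001111001100→1 (0)
 40  00011110011000→0 (0)
 41  00111100110000→0 (0)
 42  01111001100000→0 (0)
 43  11110011000000→1 (1)
 44  11100110000001→1 (1)
 45  11001100000011→1 (1)
 46  10011000000111→1 (0)
 47  00110000001110→0 (1)
 48  01100000011101→0 (1)
 49  11000000111011→1 (0)
 50  10000001110110→1 (1)
 51  00000011101101→0 (0)
 52  00000111011010→0 (1)
 53  00001110110101→0 (1)
 54  00011101101011→0 (0)
 55  00111011010110→0 (1)
 56  01110110101101→0 (1)
 57  11101101011011→1 (1)
 58  11011010110111→1 (1)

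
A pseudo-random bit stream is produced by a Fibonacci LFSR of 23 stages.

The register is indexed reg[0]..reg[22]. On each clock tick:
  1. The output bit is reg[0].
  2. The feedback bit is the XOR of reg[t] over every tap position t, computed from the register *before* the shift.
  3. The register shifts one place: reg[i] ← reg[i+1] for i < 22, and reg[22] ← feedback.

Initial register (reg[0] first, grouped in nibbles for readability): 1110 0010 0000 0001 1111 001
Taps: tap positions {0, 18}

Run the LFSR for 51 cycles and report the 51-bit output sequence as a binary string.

111000100000000111110010010101101011011001010110000

step | reg (before) | out | fb
   0 | 11100010000000011111001 | 1 | 0
   1 | 11000100000000111110010 | 1 | 0
   2 | 10001000000001111100100 | 1 | 1
   3 | 00010000000011111001001 | 0 | 0
   4 | 00100000000111110010010 | 0 | 1
   5 | 01000000001111100100101 | 0 | 0
   6 | 10000000011111001001010 | 1 | 1
   7 | 00000000111110010010101 | 0 | 1
   8 | 00000001111100100101011 | 0 | 0
   9 | 00000011111001001010110 | 0 | 1
  10 | 00000111110010010101101 | 0 | 0
  11 | 00001111100100101011010 | 0 | 1
  12 | 00011111001001010110101 | 0 | 1
  13 | 00111110010010101101011 | 0 | 0
  14 | 01111100100101011010110 | 0 | 1
  15 | 11111001001010110101101 | 1 | 1
  16 | 11110010010101101011011 | 1 | 0
  17 | 11100100101011010110110 | 1 | 0
  18 | 11001001010110101101100 | 1 | 1
  19 | 10010010101101011011001 | 1 | 0
  20 | 00100101011010110110010 | 0 | 1
  21 | 01001010110101101100101 | 0 | 0
  22 | 10010101101011011001010 | 1 | 1
  23 | 00101011010110110010101 | 0 | 1
  24 | 01010110101101100101011 | 0 | 0
  25 | 10101101011011001010110 | 1 | 0
  26 | 01011010110110010101100 | 0 | 0
  27 | 10110101101100101011000 | 1 | 0
  28 | 01101011011001010110000 | 0 | 1
  29 | 11010110110010101100001 | 1 | 1
  30 | 10101101100101011000011 | 1 | 1
  31 | 01011011001010110000111 | 0 | 0
  32 | 10110110010101100001110 | 1 | 1
  33 | 01101100101011000011101 | 0 | 1
  34 | 11011001010110000111011 | 1 | 0
  35 | 10110010101100001110110 | 1 | 0
  36 | 01100101011000011101100 | 0 | 0
  37 | 11001010110000111011000 | 1 | 0
  38 | 10010101100001110110000 | 1 | 0
  39 | 00101011000011101100000 | 0 | 0
  40 | 01010110000111011000000 | 0 | 0
  41 | 10101100001110110000000 | 1 | 1
  42 | 01011000011101100000001 | 0 | 0
  43 | 10110000111011000000010 | 1 | 1
  44 | 01100001110110000000101 | 0 | 0
  45 | 11000011101100000001010 | 1 | 1
  46 | 10000111011000000010101 | 1 | 0
  47 | 00001110110000000101010 | 0 | 0
  48 | 00011101100000001010100 | 0 | 1
  49 | 00111011000000010101001 | 0 | 0
  50 | 01110110000000101010010 | 0 | 1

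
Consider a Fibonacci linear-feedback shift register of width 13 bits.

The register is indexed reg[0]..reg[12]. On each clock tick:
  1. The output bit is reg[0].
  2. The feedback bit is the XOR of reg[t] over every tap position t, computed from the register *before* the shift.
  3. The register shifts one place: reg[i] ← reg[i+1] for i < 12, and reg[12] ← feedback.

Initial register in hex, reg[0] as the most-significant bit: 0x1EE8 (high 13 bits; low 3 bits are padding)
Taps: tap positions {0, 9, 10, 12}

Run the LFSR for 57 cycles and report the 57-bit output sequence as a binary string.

tick  register→output (feedback)
  0  0001111011101→0 (1)
  1  0011110111011→0 (0)
  2  0111101110110→0 (1)
  3  1111011101101→1 (0)
  4  1110111011010→1 (0)
  5  1101110110100→1 (0)
  6  1011101101000→1 (0)
  7  0111011010000→0 (0)
  8  1110110100000→1 (1)
  9  1101101000001→1 (0)
 10  1011010000010→1 (1)
 11  0110100000101→0 (0)
 12  1101000001010→1 (0)
 13  1010000010100→1 (0)
 14  0100000101000→0 (1)
 15  1000001010001→1 (0)
 16  0000010100010→0 (0)
 17  0000101000100→0 (1)
 18  0001010001001→0 (0)
 19  0010100010010→0 (0)
 20  0101000100100→0 (1)
 21  1010001001001→1 (1)
 22  0100010010011→0 (1)
 23  1000100100111→1 (1)
 24  0001001001111→0 (1)
 25  0010010011111→0 (1)
 26  0100100111111→0 (1)
 27  1001001111111→1 (0)
 28  0010011111110→0 (0)
 29  0100111111100→0 (0)
 30  1001111111000→1 (0)
 31  0011111110000→0 (0)
 32  0111111100000→0 (0)
 33  1111111000000→1 (1)
 34  1111110000001→1 (0)
 35  1111100000010→1 (1)
 36  1111000000101→1 (1)
 37  1110000001011→1 (1)
 38  1100000010111→1 (1)
 39  1000000101111→1 (0)
 40  0000001011110→0 (0)
 41  0000010111100→0 (0)
 42  0000101111000→0 (1)
 43  0001011110001→0 (1)
 44  0010111100011→0 (1)
 45  0101111000111→0 (0)
 46  1011110001110→1 (1)
 47  0111100011101→0 (1)
 48  1111000111011→1 (1)
 49  1110001110111→1 (1)
 50  1100011101111→1 (0)
 51  1000111011110→1 (1)
 52  0001110111101→0 (1)
 53  0011101111011→0 (0)
 54  0111011110110→0 (1)
 55  1110111101101→1 (0)
 56  1101111011010→1 (0)

000111101110110100000101000100100111111100000010111100011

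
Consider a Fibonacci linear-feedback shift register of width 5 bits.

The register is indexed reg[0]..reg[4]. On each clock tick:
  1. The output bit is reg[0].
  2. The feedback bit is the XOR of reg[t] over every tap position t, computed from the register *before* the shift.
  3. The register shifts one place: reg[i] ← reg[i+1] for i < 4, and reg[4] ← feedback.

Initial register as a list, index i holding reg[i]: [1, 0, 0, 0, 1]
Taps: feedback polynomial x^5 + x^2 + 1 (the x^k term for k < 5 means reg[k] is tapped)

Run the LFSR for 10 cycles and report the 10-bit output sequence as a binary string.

step | reg (before) | out | fb
   0 | 10001 | 1 | 1
   1 | 00011 | 0 | 0
   2 | 00110 | 0 | 1
   3 | 01101 | 0 | 1
   4 | 11011 | 1 | 1
   5 | 10111 | 1 | 0
   6 | 01110 | 0 | 1
   7 | 11101 | 1 | 0
   8 | 11010 | 1 | 1
   9 | 10101 | 1 | 0

1000110111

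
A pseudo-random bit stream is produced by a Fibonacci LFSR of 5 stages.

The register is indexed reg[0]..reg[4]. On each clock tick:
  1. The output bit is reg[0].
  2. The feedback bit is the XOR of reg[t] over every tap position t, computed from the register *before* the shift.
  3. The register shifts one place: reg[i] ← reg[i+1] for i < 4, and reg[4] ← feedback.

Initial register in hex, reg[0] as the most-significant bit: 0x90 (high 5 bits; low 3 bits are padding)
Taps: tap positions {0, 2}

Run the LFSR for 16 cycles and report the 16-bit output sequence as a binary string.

tick  register→output (feedback)
  0  10010→1 (1)
  1  00101→0 (1)
  2  01011→0 (0)
  3  10110→1 (0)
  4  01100→0 (1)
  5  11001→1 (1)
  6  10011→1 (1)
  7  00111→0 (1)
  8  01111→0 (1)
  9  11111→1 (0)
 10  11110→1 (0)
 11  11100→1 (0)
 12  11000→1 (1)
 13  10001→1 (1)
 14  00011→0 (0)
 15  00110→0 (1)

1001011001111100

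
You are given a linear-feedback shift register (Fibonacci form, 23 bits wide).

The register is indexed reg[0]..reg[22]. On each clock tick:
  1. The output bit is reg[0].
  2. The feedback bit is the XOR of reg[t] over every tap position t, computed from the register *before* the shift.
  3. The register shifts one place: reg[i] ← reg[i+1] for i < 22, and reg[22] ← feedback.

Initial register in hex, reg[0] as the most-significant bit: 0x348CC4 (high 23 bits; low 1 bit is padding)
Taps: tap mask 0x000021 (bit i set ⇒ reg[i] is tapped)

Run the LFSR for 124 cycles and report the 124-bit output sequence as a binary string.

0011010010001100110001010100101000101000110110000001111001100111101101111010010100100010100001100000001011100100100011001011

tick  register→output (feedback)
  0  00110100100011001100010→0 (1)
  1  01101001000110011000101→0 (0)
  2  11010010001100110001010→1 (1)
  3  10100100011001100010101→1 (0)
  4  01001000110011000101010→0 (0)
  5  10010001100110001010100→1 (1)
  6  00100011001100010101001→0 (0)
  7  01000110011000101010010→0 (1)
  8  10001100110001010100101→1 (0)
  9  00011001100010101001010→0 (0)
 10  00110011000101010010100→0 (0)
 11  01100110001010100101000→0 (1)
 12  11001100010101001010001→1 (0)
 13  10011000101010010100010→1 (1)
 14  00110001010100101000101→0 (0)
 15  01100010101001010001010→0 (0)
 16  11000101010010100010100→1 (0)
 17  10001010100101000101000→1 (1)
 18  00010101001010001010001→0 (1)
 19  00101010010100010100011→0 (0)
 20  01010100101000101000110→0 (1)
 21  10101001010001010001101→1 (1)
 22  01010010100010100011011→0 (0)
 23  10100101000101000110110→1 (0)
 24  01001010001010001101100→0 (0)
 25  10010100010100011011000→1 (0)
 26  00101000101000110110000→0 (0)
 27  01010001010001101100000→0 (0)
 28  10100010100011011000000→1 (1)
 29  01000101000110110000001→0 (1)
 30  10001010001101100000011→1 (1)
 31  00010100011011000000111→0 (1)
 32  00101000110110000001111→0 (0)
 33  01010001101100000011110→0 (0)
 34  10100011011000000111100→1 (1)
 35  01000110110000001111001→0 (1)
 36  10001101100000011110011→1 (0)
 37  00011011000000111100110→0 (0)
 38  00110110000001111001100→0 (1)
 39  01101100000011110011001→0 (1)
 40  11011000000111100110011→1 (1)
 41  10110000001111001100111→1 (1)
 42  01100000011110011001111→0 (0)
 43  11000000111100110011110→1 (1)
 44  10000001111001100111101→1 (1)
 45  00000011110011001111011→0 (0)
 46  00000111100110011110110→0 (1)
 47  00001111001100111101101→0 (1)
 48  00011110011001111011011→0 (1)
 49  00111100110011110110111→0 (1)
 50  01111001100111101101111→0 (0)
 51  11110011001111011011110→1 (1)
 52  11100110011110110111101→1 (0)
 53  11001100111101101111010→1 (0)
 54  10011001111011011110100→1 (1)
 55  00110011110110111101001→0 (0)
 56  01100111101101111010010→0 (1)
 57  11001111011011110100101→1 (0)
 58  10011110110111101001010→1 (0)
 59  00111101101111010010100→0 (1)
 60  01111011011110100101001→0 (0)
 61  11110110111101001010010→1 (0)
 62  11101101111010010100100→1 (0)
 63  11011011110100101001000→1 (1)
 64  10110111101001010010001→1 (0)
 65  01101111010010100100010→0 (1)
 66  11011110100101001000101→1 (0)
 67  10111101001010010001010→1 (0)
 68  01111010010100100010100→0 (0)
 69  11110100101001000101000→1 (0)
 70  11101001010010001010000→1 (1)
 71  11010010100100010100001→1 (1)
 72  10100101001000101000011→1 (0)
 73  01001010010001010000110→0 (0)
 74  10010100100010100001100→1 (0)
 75  00101001000101000011000→0 (0)
 76  01010010001010000110000→0 (0)
 77  10100100010100001100000→1 (0)
 78  01001000101000011000000→0 (0)
 79  10010001010000110000000→1 (1)
 80  00100010100001100000001→0 (0)
 81  01000101000011000000010→0 (1)
 82  10001010000110000000101→1 (1)
 83  00010100001100000001011→0 (1)
 84  00101000011000000010111→0 (0)
 85  01010000110000000101110→0 (0)
 86  10100001100000001011100→1 (1)
 87  01000011000000010111001→0 (0)
 88  10000110000000101110010→1 (0)
 89  00001100000001011100100→0 (1)
 90  00011000000010111001001→0 (0)
 91  00110000000101110010010→0 (0)
 92  01100000001011100100100→0 (0)
 93  11000000010111001001000→1 (1)
 94  10000000101110010010001→1 (1)
 95  00000001011100100100011→0 (0)
 96  00000010111001001000110→0 (0)
 97  00000101110010010001100→0 (1)
 98  00001011100100100011001→0 (0)
 99  00010111001001000110010→0 (1)
100  00101110010010001100101→0 (1)
101  01011100100100011001011→0 (1)
102  10111001001000110010111→1 (1)
103  01110010010001100101111→0 (0)
104  11100100100011001011110→1 (0)
105  11001001000110010111100→1 (1)
106  10010010001100101111001→1 (1)
107  00100100011001011110011→0 (1)
108  01001000110010111100111→0 (0)
109  10010001100101111001110→1 (1)
110  00100011001011110011101→0 (0)
111  01000110010111100111010→0 (1)
112  10001100101111001110101→1 (0)
113  00011001011110011101010→0 (0)
114  00110010111100111010100→0 (0)
115  01100101111001110101000→0 (1)
116  11001011110011101010001→1 (1)
117  10010111100111010100011→1 (0)
118  00101111001110101000110→0 (1)
119  01011110011101010001101→0 (1)
120  10111100111010100011011→1 (0)
121  01111001110101000110110→0 (0)
122  11110011101010001101100→1 (1)
123  11100111010100011011001→1 (0)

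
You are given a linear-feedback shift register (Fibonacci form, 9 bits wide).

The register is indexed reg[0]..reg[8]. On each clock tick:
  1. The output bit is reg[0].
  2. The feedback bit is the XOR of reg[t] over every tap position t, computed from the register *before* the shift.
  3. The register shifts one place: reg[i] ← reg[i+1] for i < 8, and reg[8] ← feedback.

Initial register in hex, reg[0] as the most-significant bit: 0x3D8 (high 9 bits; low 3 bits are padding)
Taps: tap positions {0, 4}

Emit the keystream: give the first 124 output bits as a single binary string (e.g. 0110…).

0011110111110001011100110010000010010100111011010001111001111100110110001010100100011100011011010101110001001100010001000000

k : reg_k → out_k, fb_k
0: 001111011 → 0, fb=1
1: 011110111 → 0, fb=1
2: 111101111 → 1, fb=1
3: 111011111 → 1, fb=0
4: 110111110 → 1, fb=0
5: 101111100 → 1, fb=0
6: 011111000 → 0, fb=1
7: 111110001 → 1, fb=0
8: 111100010 → 1, fb=1
9: 111000101 → 1, fb=1
10: 110001011 → 1, fb=1
11: 100010111 → 1, fb=0
12: 000101110 → 0, fb=0
13: 001011100 → 0, fb=1
14: 010111001 → 0, fb=1
15: 101110011 → 1, fb=0
16: 011100110 → 0, fb=0
17: 111001100 → 1, fb=1
18: 110011001 → 1, fb=0
19: 100110010 → 1, fb=0
20: 001100100 → 0, fb=0
21: 011001000 → 0, fb=0
22: 110010000 → 1, fb=0
23: 100100000 → 1, fb=1
24: 001000001 → 0, fb=0
25: 010000010 → 0, fb=0
26: 100000100 → 1, fb=1
27: 000001001 → 0, fb=0
28: 000010010 → 0, fb=1
29: 000100101 → 0, fb=0
30: 001001010 → 0, fb=0
31: 010010100 → 0, fb=1
32: 100101001 → 1, fb=1
33: 001010011 → 0, fb=1
34: 010100111 → 0, fb=0
35: 101001110 → 1, fb=1
36: 010011101 → 0, fb=1
37: 100111011 → 1, fb=0
38: 001110110 → 0, fb=1
39: 011101101 → 0, fb=0
40: 111011010 → 1, fb=0
41: 110110100 → 1, fb=0
42: 101101000 → 1, fb=1
43: 011010001 → 0, fb=1
44: 110100011 → 1, fb=1
45: 101000111 → 1, fb=1
46: 010001111 → 0, fb=0
47: 100011110 → 1, fb=0
48: 000111100 → 0, fb=1
49: 001111001 → 0, fb=1
50: 011110011 → 0, fb=1
51: 111100111 → 1, fb=1
52: 111001111 → 1, fb=1
53: 110011111 → 1, fb=0
54: 100111110 → 1, fb=0
55: 001111100 → 0, fb=1
56: 011111001 → 0, fb=1
57: 111110011 → 1, fb=0
58: 111100110 → 1, fb=1
59: 111001101 → 1, fb=1
60: 110011011 → 1, fb=0
61: 100110110 → 1, fb=0
62: 001101100 → 0, fb=0
63: 011011000 → 0, fb=1
64: 110110001 → 1, fb=0
65: 101100010 → 1, fb=1
66: 011000101 → 0, fb=0
67: 110001010 → 1, fb=1
68: 100010101 → 1, fb=0
69: 000101010 → 0, fb=0
70: 001010100 → 0, fb=1
71: 010101001 → 0, fb=0
72: 101010010 → 1, fb=0
73: 010100100 → 0, fb=0
74: 101001000 → 1, fb=1
75: 010010001 → 0, fb=1
76: 100100011 → 1, fb=1
77: 001000111 → 0, fb=0
78: 010001110 → 0, fb=0
79: 100011100 → 1, fb=0
80: 000111000 → 0, fb=1
81: 001110001 → 0, fb=1
82: 011100011 → 0, fb=0
83: 111000110 → 1, fb=1
84: 110001101 → 1, fb=1
85: 100011011 → 1, fb=0
86: 000110110 → 0, fb=1
87: 001101101 → 0, fb=0
88: 011011010 → 0, fb=1
89: 110110101 → 1, fb=0
90: 101101010 → 1, fb=1
91: 011010101 → 0, fb=1
92: 110101011 → 1, fb=1
93: 101010111 → 1, fb=0
94: 010101110 → 0, fb=0
95: 101011100 → 1, fb=0
96: 010111000 → 0, fb=1
97: 101110001 → 1, fb=0
98: 011100010 → 0, fb=0
99: 111000100 → 1, fb=1
100: 110001001 → 1, fb=1
101: 100010011 → 1, fb=0
102: 000100110 → 0, fb=0
103: 001001100 → 0, fb=0
104: 010011000 → 0, fb=1
105: 100110001 → 1, fb=0
106: 001100010 → 0, fb=0
107: 011000100 → 0, fb=0
108: 110001000 → 1, fb=1
109: 100010001 → 1, fb=0
110: 000100010 → 0, fb=0
111: 001000100 → 0, fb=0
112: 010001000 → 0, fb=0
113: 100010000 → 1, fb=0
114: 000100000 → 0, fb=0
115: 001000000 → 0, fb=0
116: 010000000 → 0, fb=0
117: 100000000 → 1, fb=1
118: 000000001 → 0, fb=0
119: 000000010 → 0, fb=0
120: 000000100 → 0, fb=0
121: 000001000 → 0, fb=0
122: 000010000 → 0, fb=1
123: 000100001 → 0, fb=0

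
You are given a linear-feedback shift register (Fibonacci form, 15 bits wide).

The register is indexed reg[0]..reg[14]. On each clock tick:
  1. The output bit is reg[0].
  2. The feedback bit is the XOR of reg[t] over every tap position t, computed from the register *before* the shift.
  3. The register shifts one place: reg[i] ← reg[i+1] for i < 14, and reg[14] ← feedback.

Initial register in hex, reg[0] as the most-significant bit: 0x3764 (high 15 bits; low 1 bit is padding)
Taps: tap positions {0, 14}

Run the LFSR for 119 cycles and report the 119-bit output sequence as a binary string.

00110111011001000100101101110000111001001011111010001110010101100001011100110111110010111011010100011010010011000010011

k : reg_k → out_k, fb_k
0: 001101110110010 → 0, fb=0
1: 011011101100100 → 0, fb=0
2: 110111011001000 → 1, fb=1
3: 101110110010001 → 1, fb=0
4: 011101100100010 → 0, fb=0
5: 111011001000100 → 1, fb=1
6: 110110010001001 → 1, fb=0
7: 101100100010010 → 1, fb=1
8: 011001000100101 → 0, fb=1
9: 110010001001011 → 1, fb=0
10: 100100010010110 → 1, fb=1
11: 001000100101101 → 0, fb=1
12: 010001001011011 → 0, fb=1
13: 100010010110111 → 1, fb=0
14: 000100101101110 → 0, fb=0
15: 001001011011100 → 0, fb=0
16: 010010110111000 → 0, fb=0
17: 100101101110000 → 1, fb=1
18: 001011011100001 → 0, fb=1
19: 010110111000011 → 0, fb=1
20: 101101110000111 → 1, fb=0
21: 011011100001110 → 0, fb=0
22: 110111000011100 → 1, fb=1
23: 101110000111001 → 1, fb=0
24: 011100001110010 → 0, fb=0
25: 111000011100100 → 1, fb=1
26: 110000111001001 → 1, fb=0
27: 100001110010010 → 1, fb=1
28: 000011100100101 → 0, fb=1
29: 000111001001011 → 0, fb=1
30: 001110010010111 → 0, fb=1
31: 011100100101111 → 0, fb=1
32: 111001001011111 → 1, fb=0
33: 110010010111110 → 1, fb=1
34: 100100101111101 → 1, fb=0
35: 001001011111010 → 0, fb=0
36: 010010111110100 → 0, fb=0
37: 100101111101000 → 1, fb=1
38: 001011111010001 → 0, fb=1
39: 010111110100011 → 0, fb=1
40: 101111101000111 → 1, fb=0
41: 011111010001110 → 0, fb=0
42: 111110100011100 → 1, fb=1
43: 111101000111001 → 1, fb=0
44: 111010001110010 → 1, fb=1
45: 110100011100101 → 1, fb=0
46: 101000111001010 → 1, fb=1
47: 010001110010101 → 0, fb=1
48: 100011100101011 → 1, fb=0
49: 000111001010110 → 0, fb=0
50: 001110010101100 → 0, fb=0
51: 011100101011000 → 0, fb=0
52: 111001010110000 → 1, fb=1
53: 110010101100001 → 1, fb=0
54: 100101011000010 → 1, fb=1
55: 001010110000101 → 0, fb=1
56: 010101100001011 → 0, fb=1
57: 101011000010111 → 1, fb=0
58: 010110000101110 → 0, fb=0
59: 101100001011100 → 1, fb=1
60: 011000010111001 → 0, fb=1
61: 110000101110011 → 1, fb=0
62: 100001011100110 → 1, fb=1
63: 000010111001101 → 0, fb=1
64: 000101110011011 → 0, fb=1
65: 001011100110111 → 0, fb=1
66: 010111001101111 → 0, fb=1
67: 101110011011111 → 1, fb=0
68: 011100110111110 → 0, fb=0
69: 111001101111100 → 1, fb=1
70: 110011011111001 → 1, fb=0
71: 100110111110010 → 1, fb=1
72: 001101111100101 → 0, fb=1
73: 011011111001011 → 0, fb=1
74: 110111110010111 → 1, fb=0
75: 101111100101110 → 1, fb=1
76: 011111001011101 → 0, fb=1
77: 111110010111011 → 1, fb=0
78: 111100101110110 → 1, fb=1
79: 111001011101101 → 1, fb=0
80: 110010111011010 → 1, fb=1
81: 100101110110101 → 1, fb=0
82: 001011101101010 → 0, fb=0
83: 010111011010100 → 0, fb=0
84: 101110110101000 → 1, fb=1
85: 011101101010001 → 0, fb=1
86: 111011010100011 → 1, fb=0
87: 110110101000110 → 1, fb=1
88: 101101010001101 → 1, fb=0
89: 011010100011010 → 0, fb=0
90: 110101000110100 → 1, fb=1
91: 101010001101001 → 1, fb=0
92: 010100011010010 → 0, fb=0
93: 101000110100100 → 1, fb=1
94: 010001101001001 → 0, fb=1
95: 100011010010011 → 1, fb=0
96: 000110100100110 → 0, fb=0
97: 001101001001100 → 0, fb=0
98: 011010010011000 → 0, fb=0
99: 110100100110000 → 1, fb=1
100: 101001001100001 → 1, fb=0
101: 010010011000010 → 0, fb=0
102: 100100110000100 → 1, fb=1
103: 001001100001001 → 0, fb=1
104: 010011000010011 → 0, fb=1
105: 100110000100111 → 1, fb=0
106: 001100001001110 → 0, fb=0
107: 011000010011100 → 0, fb=0
108: 110000100111000 → 1, fb=1
109: 100001001110001 → 1, fb=0
110: 000010011100010 → 0, fb=0
111: 000100111000100 → 0, fb=0
112: 001001110001000 → 0, fb=0
113: 010011100010000 → 0, fb=0
114: 100111000100000 → 1, fb=1
115: 001110001000001 → 0, fb=1
116: 011100010000011 → 0, fb=1
117: 111000100000111 → 1, fb=0
118: 110001000001110 → 1, fb=1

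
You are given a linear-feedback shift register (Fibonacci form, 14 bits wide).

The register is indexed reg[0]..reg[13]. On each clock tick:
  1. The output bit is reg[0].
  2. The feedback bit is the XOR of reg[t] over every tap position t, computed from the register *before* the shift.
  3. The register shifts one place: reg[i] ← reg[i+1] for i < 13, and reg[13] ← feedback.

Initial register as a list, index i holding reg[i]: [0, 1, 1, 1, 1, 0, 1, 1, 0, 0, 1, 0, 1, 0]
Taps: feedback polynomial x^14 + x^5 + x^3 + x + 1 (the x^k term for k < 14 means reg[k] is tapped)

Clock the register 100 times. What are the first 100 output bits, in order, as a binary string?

0111101100101000110001001001111111101010100010001110101100001100000100111101101101000111011111000111

tick  register→output (feedback)
  0  01111011001010→0 (0)
  1  11110110010100→1 (0)
  2  11101100101000→1 (1)
  3  11011001010001→1 (1)
  4  10110010100011→1 (0)
  5  01100101000110→0 (0)
  6  11001010001100→1 (0)
  7  10010100011000→1 (1)
  8  00101000110001→0 (0)
  9  01010001100010→0 (0)
 10  10100011000100→1 (1)
 11  01000110001001→0 (0)
 12  10001100010010→1 (0)
 13  00011000100100→0 (1)
 14  00110001001001→0 (1)
 15  01100010010011→0 (1)
 16  11000100100111→1 (1)
 17  10001001001111→1 (1)
 18  00010010011111→0 (1)
 19  00100100111111→0 (1)
 20  01001001111111→0 (1)
 21  10010011111111→1 (0)
 22  00100111111110→0 (1)
 23  01001111111101→0 (0)
 24  10011111111010→1 (1)
 25  00111111110101→0 (0)
 26  01111111101010→0 (1)
 27  11111111010101→1 (0)
 28  11111110101010→1 (0)
 29  11111101010100→1 (0)
 30  11111010101000→1 (1)
 31  11110101010001→1 (0)
 32  11101010100010→1 (0)
 33  11010101000100→1 (0)
 34  10101010001000→1 (1)
 35  01010100010001→0 (1)
 36  10101000100011→1 (1)
 37  01010001000111→0 (0)
 38  10100010001110→1 (1)
 39  01000100011101→0 (0)
 40  10001000111010→1 (1)
 41  00010001110101→0 (1)
 42  00100011101011→0 (0)
 43  01000111010110→0 (0)
 44  10001110101100→1 (0)
 45  00011101011000→0 (0)
 46  00111010110000→0 (1)
 47  01110101100001→0 (1)
 48  11101011000011→1 (0)
 49  11010110000110→1 (0)
 50  10101100001100→1 (0)
 51  01011000011000→0 (0)
 52  10110000110000→1 (0)
 53  01100001100000→0 (1)
 54  11000011000001→1 (0)
 55  10000110000010→1 (0)
 56  00001100000100→0 (1)
 57  00011000001001→0 (1)
 58  00110000010011→0 (1)
 59  01100000100111→0 (1)
 60  11000001001111→1 (0)
 61  10000010011110→1 (1)
 62  00000100111101→0 (1)
 63  00001001111011→0 (0)
 64  00010011110110→0 (1)
 65  00100111101101→0 (1)
 66  01001111011011→0 (0)
 67  10011110110110→1 (1)
 68  00111101101101→0 (0)
 69  01111011011010→0 (0)
 70  11110110110100→1 (0)
 71  11101101101000→1 (1)
 72  11011011010001→1 (1)
 73  10110110100011→1 (1)
 74  01101101000111→0 (0)
 75  11011010001110→1 (1)
 76  10110100011101→1 (1)
 77  01101000111011→0 (1)
 78  11010001110111→1 (1)
 79  10100011101111→1 (1)
 80  01000111011111→0 (0)
 81  10001110111110→1 (0)
 82  00011101111100→0 (0)
 83  00111011111000→0 (1)
 84  01110111110001→0 (1)
 85  11101111100011→1 (1)
 86  11011111000111→1 (0)
 87  10111110001110→1 (1)
 88  01111100011101→0 (1)
 89  11111000111011→1 (1)
 90  11110001110111→1 (1)
 91  11100011101111→1 (0)
 92  11000111011110→1 (1)
 93  10001110111101→1 (0)
 94  00011101111010→0 (0)
 95  00111011110100→0 (1)
 96  01110111101001→0 (1)
 97  11101111010011→1 (1)
 98  11011110100111→1 (0)
 99  10111101001110→1 (1)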